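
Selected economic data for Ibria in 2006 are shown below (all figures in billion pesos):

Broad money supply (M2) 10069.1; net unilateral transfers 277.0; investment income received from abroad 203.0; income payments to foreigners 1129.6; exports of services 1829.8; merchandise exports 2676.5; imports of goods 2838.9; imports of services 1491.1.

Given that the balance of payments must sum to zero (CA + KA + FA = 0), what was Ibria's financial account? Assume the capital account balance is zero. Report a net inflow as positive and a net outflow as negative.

Goods balance = 2676.5 - 2838.9 = -162.4
Services balance = 1829.8 - 1491.1 = 338.7
Trade balance (goods + services) = -162.4 + 338.7 = 176.3
Net primary income = 203.0 - 1129.6 = -926.6
Net secondary income = 277.0
Current account = 176.3 + (-926.6) + 277.0 = -473.3
Financial account = -(-473.3) = 473.3

473.3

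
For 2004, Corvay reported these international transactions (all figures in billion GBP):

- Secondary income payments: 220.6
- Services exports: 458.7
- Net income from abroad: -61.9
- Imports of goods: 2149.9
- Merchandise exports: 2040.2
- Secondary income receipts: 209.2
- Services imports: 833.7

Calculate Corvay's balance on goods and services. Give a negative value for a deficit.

Goods balance = 2040.2 - 2149.9 = -109.7
Services balance = 458.7 - 833.7 = -375.0
Trade balance (goods + services) = -109.7 + (-375.0) = -484.7

-484.7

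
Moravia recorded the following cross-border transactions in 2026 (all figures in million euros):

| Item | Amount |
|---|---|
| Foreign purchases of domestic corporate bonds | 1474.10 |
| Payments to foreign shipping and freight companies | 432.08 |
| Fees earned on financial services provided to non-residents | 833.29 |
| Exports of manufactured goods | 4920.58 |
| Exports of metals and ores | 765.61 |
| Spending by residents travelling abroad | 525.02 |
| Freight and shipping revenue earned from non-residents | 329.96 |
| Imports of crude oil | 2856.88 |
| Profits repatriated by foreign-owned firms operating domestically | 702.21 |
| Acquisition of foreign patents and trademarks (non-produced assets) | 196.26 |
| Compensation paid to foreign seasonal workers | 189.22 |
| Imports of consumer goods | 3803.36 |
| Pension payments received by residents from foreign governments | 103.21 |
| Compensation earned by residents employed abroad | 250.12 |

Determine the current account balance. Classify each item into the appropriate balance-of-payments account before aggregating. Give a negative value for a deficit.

Goods: 765.61 + 4920.58 - 3803.36 - 2856.88 = -974.05
Services: -525.02 - 432.08 + 329.96 + 833.29 = 206.15
Primary income: 250.12 - 702.21 - 189.22 = -641.31
Secondary income: 103.21
Current account = (-974.05) + 206.15 + (-641.31) + 103.21 = -1306.00
(Excluded from the current account — financial account: foreign purchases of domestic corporate bonds 1474.10; capital account: acquisition of foreign patents and trademarks (non-produced assets) 196.26.)

-1306.00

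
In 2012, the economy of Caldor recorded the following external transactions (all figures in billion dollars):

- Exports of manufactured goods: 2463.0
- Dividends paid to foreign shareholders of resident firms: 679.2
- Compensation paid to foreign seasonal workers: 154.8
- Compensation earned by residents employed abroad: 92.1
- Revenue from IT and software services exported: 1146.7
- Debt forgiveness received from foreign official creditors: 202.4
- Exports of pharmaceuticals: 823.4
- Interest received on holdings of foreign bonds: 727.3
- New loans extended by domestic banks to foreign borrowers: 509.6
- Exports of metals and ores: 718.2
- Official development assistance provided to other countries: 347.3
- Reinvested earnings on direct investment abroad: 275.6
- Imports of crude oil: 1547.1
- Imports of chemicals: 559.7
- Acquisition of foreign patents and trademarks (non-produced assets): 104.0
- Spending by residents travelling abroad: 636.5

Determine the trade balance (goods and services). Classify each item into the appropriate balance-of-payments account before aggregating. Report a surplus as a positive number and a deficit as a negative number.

Goods: 823.4 + 2463.0 - 559.7 + 718.2 - 1547.1 = 1897.8
Services: 1146.7 - 636.5 = 510.2
Trade balance = 1897.8 + 510.2 = 2408.0
(Excluded from the trade balance — primary income: dividends paid to foreign shareholders of resident firms 679.2, compensation paid to foreign seasonal workers 154.8, compensation earned by residents employed abroad 92.1, interest received on holdings of foreign bonds 727.3, reinvested earnings on direct investment abroad 275.6; capital account: debt forgiveness received from foreign official creditors 202.4, acquisition of foreign patents and trademarks (non-produced assets) 104.0; financial account: new loans extended by domestic banks to foreign borrowers 509.6; secondary income: official development assistance provided to other countries 347.3.)

2408.0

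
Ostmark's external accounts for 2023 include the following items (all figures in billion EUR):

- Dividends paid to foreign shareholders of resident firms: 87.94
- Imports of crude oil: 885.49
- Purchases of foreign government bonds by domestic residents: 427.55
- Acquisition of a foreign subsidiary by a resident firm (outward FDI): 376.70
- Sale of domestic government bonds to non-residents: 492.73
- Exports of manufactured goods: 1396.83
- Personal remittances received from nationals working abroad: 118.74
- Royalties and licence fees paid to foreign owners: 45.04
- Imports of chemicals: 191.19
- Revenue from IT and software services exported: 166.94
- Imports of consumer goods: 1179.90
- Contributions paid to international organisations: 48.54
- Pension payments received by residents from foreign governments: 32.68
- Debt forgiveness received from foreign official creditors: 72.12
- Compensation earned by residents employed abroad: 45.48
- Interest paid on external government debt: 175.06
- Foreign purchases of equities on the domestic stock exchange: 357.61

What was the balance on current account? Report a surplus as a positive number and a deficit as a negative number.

-852.49

Goods: -191.19 - 1179.90 + 1396.83 - 885.49 = -859.75
Services: 166.94 - 45.04 = 121.90
Primary income: 45.48 - 175.06 - 87.94 = -217.52
Secondary income: 32.68 - 48.54 + 118.74 = 102.88
Current account = (-859.75) + 121.90 + (-217.52) + 102.88 = -852.49
(Excluded from the current account — financial account: purchases of foreign government bonds by domestic residents 427.55, acquisition of a foreign subsidiary by a resident firm (outward FDI) 376.70, sale of domestic government bonds to non-residents 492.73, foreign purchases of equities on the domestic stock exchange 357.61; capital account: debt forgiveness received from foreign official creditors 72.12.)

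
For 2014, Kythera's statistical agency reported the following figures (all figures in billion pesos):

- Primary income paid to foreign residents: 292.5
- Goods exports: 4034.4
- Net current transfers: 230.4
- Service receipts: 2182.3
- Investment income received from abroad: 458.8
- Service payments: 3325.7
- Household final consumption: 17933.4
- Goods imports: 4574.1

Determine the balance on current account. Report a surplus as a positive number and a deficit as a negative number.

-1286.4

Goods balance = 4034.4 - 4574.1 = -539.7
Services balance = 2182.3 - 3325.7 = -1143.4
Trade balance (goods + services) = -539.7 + (-1143.4) = -1683.1
Net primary income = 458.8 - 292.5 = 166.3
Net secondary income = 230.4
Current account = -1683.1 + 166.3 + 230.4 = -1286.4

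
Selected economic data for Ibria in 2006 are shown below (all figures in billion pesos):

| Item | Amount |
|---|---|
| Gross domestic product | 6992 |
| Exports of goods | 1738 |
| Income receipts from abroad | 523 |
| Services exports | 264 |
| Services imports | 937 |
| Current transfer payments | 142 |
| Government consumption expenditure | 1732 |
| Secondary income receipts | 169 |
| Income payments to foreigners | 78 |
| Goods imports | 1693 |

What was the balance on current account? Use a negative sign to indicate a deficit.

-156

Goods balance = 1738 - 1693 = 45
Services balance = 264 - 937 = -673
Trade balance (goods + services) = 45 + (-673) = -628
Net primary income = 523 - 78 = 445
Net secondary income = 169 - 142 = 27
Current account = -628 + 445 + 27 = -156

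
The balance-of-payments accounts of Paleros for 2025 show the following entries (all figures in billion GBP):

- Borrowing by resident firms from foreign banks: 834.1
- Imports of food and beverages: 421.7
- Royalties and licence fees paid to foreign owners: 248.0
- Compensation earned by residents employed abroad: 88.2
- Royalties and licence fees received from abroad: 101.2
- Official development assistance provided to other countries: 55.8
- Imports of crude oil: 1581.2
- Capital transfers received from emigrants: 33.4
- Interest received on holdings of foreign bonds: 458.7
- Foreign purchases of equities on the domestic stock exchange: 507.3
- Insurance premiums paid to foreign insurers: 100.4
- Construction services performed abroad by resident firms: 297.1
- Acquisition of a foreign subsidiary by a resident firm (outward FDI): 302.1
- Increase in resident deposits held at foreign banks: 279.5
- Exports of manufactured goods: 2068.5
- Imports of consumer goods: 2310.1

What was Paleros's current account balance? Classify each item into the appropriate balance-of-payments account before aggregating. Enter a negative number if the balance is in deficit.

-1703.5

Goods: -421.7 - 2310.1 + 2068.5 - 1581.2 = -2244.5
Services: -248.0 - 100.4 + 101.2 + 297.1 = 49.9
Primary income: 88.2 + 458.7 = 546.9
Secondary income: -55.8
Current account = (-2244.5) + 49.9 + 546.9 + (-55.8) = -1703.5
(Excluded from the current account — financial account: borrowing by resident firms from foreign banks 834.1, foreign purchases of equities on the domestic stock exchange 507.3, acquisition of a foreign subsidiary by a resident firm (outward FDI) 302.1, increase in resident deposits held at foreign banks 279.5; capital account: capital transfers received from emigrants 33.4.)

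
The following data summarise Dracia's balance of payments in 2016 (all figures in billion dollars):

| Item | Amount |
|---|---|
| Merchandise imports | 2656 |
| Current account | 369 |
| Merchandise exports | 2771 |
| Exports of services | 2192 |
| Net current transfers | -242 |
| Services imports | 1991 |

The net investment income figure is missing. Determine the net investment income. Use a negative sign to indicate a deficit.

Current account = goods balance + services balance + net primary income + net secondary income
Sum of the known components = 74
Net investment income = CA - (known components) = 369 - 74 = 295

295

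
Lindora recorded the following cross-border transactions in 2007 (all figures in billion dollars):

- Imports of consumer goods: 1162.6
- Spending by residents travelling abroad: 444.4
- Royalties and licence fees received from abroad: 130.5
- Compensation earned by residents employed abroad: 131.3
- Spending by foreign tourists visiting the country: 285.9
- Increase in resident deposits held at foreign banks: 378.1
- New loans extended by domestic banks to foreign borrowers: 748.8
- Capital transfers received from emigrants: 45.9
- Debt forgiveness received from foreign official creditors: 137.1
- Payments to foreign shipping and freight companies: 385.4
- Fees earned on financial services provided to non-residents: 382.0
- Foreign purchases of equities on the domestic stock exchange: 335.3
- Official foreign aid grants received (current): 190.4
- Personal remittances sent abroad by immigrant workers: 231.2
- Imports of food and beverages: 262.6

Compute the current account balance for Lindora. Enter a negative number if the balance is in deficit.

Goods: -262.6 - 1162.6 = -1425.2
Services: 382.0 + 130.5 - 444.4 - 385.4 + 285.9 = -31.4
Primary income: 131.3
Secondary income: 190.4 - 231.2 = -40.8
Current account = (-1425.2) + (-31.4) + 131.3 + (-40.8) = -1366.1
(Excluded from the current account — financial account: increase in resident deposits held at foreign banks 378.1, new loans extended by domestic banks to foreign borrowers 748.8, foreign purchases of equities on the domestic stock exchange 335.3; capital account: capital transfers received from emigrants 45.9, debt forgiveness received from foreign official creditors 137.1.)

-1366.1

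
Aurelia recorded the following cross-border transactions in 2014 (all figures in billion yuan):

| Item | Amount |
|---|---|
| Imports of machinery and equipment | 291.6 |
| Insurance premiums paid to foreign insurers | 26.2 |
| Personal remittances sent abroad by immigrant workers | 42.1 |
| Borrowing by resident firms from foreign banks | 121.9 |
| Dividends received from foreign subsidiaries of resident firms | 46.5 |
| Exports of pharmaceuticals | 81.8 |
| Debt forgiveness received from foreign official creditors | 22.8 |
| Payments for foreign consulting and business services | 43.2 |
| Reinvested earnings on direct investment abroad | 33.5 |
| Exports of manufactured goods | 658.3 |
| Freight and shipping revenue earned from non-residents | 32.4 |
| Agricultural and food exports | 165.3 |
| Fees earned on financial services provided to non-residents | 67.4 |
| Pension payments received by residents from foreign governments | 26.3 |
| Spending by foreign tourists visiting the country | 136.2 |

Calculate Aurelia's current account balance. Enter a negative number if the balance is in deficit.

Goods: -291.6 + 165.3 + 658.3 + 81.8 = 613.8
Services: 136.2 - 43.2 + 67.4 - 26.2 + 32.4 = 166.6
Primary income: 33.5 + 46.5 = 80.0
Secondary income: -42.1 + 26.3 = -15.8
Current account = 613.8 + 166.6 + 80.0 + (-15.8) = 844.6
(Excluded from the current account — financial account: borrowing by resident firms from foreign banks 121.9; capital account: debt forgiveness received from foreign official creditors 22.8.)

844.6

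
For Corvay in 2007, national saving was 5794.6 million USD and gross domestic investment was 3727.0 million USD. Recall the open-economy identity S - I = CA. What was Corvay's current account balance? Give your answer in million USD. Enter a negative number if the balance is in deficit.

2067.6

CA = S - I = 5794.6 - 3727.0 = 2067.6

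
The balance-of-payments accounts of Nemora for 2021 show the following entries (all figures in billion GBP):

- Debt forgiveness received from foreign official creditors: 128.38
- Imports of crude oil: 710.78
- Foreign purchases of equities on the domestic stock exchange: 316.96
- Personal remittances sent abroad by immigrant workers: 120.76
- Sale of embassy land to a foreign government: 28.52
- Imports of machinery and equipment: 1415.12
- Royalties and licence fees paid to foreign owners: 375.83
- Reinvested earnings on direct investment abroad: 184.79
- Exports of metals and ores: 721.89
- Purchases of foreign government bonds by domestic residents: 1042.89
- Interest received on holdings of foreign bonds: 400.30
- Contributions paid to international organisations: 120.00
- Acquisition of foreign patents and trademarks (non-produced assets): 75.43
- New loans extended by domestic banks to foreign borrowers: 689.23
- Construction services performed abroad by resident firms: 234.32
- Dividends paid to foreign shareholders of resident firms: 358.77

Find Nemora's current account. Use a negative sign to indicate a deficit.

-1559.96

Goods: -1415.12 - 710.78 + 721.89 = -1404.01
Services: 234.32 - 375.83 = -141.51
Primary income: -358.77 + 184.79 + 400.30 = 226.32
Secondary income: -120.00 - 120.76 = -240.76
Current account = (-1404.01) + (-141.51) + 226.32 + (-240.76) = -1559.96
(Excluded from the current account — capital account: debt forgiveness received from foreign official creditors 128.38, sale of embassy land to a foreign government 28.52, acquisition of foreign patents and trademarks (non-produced assets) 75.43; financial account: foreign purchases of equities on the domestic stock exchange 316.96, purchases of foreign government bonds by domestic residents 1042.89, new loans extended by domestic banks to foreign borrowers 689.23.)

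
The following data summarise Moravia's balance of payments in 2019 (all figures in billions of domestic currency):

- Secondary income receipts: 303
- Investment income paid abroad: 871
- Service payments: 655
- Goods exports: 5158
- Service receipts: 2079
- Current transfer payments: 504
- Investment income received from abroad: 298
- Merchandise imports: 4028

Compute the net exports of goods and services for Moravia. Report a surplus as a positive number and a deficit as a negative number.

2554

Goods balance = 5158 - 4028 = 1130
Services balance = 2079 - 655 = 1424
Trade balance (goods + services) = 1130 + 1424 = 2554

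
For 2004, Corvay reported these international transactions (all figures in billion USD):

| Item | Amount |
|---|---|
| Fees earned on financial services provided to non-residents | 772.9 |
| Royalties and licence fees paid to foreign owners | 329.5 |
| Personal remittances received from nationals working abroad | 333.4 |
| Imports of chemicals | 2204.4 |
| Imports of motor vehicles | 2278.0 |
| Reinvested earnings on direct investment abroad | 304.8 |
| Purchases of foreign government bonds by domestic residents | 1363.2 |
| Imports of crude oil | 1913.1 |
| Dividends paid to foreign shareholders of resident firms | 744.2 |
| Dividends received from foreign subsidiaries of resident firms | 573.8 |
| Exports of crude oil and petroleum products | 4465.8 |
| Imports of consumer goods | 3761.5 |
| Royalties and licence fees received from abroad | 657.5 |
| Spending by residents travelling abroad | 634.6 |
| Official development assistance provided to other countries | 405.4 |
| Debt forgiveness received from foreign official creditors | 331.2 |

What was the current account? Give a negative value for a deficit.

-5162.5

Goods: -2278.0 - 3761.5 - 1913.1 - 2204.4 + 4465.8 = -5691.2
Services: 772.9 + 657.5 - 329.5 - 634.6 = 466.3
Primary income: 573.8 - 744.2 + 304.8 = 134.4
Secondary income: 333.4 - 405.4 = -72.0
Current account = (-5691.2) + 466.3 + 134.4 + (-72.0) = -5162.5
(Excluded from the current account — financial account: purchases of foreign government bonds by domestic residents 1363.2; capital account: debt forgiveness received from foreign official creditors 331.2.)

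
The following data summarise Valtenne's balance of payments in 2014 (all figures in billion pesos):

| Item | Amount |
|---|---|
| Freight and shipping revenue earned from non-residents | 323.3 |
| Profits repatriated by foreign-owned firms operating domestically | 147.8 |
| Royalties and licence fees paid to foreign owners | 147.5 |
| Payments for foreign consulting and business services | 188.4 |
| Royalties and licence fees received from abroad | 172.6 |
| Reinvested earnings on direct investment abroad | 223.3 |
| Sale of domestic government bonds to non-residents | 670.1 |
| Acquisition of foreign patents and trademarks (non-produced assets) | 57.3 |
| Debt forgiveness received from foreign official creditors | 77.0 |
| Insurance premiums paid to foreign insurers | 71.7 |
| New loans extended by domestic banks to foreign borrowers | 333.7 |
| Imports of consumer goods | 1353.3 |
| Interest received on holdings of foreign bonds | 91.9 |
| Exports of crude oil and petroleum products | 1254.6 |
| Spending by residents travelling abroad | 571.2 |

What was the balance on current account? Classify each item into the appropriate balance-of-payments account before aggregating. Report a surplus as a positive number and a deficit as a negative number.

Goods: 1254.6 - 1353.3 = -98.7
Services: -71.7 - 571.2 + 172.6 + 323.3 - 188.4 - 147.5 = -482.9
Primary income: -147.8 + 91.9 + 223.3 = 167.4
Current account = (-98.7) + (-482.9) + 167.4 = -414.2
(Excluded from the current account — financial account: sale of domestic government bonds to non-residents 670.1, new loans extended by domestic banks to foreign borrowers 333.7; capital account: acquisition of foreign patents and trademarks (non-produced assets) 57.3, debt forgiveness received from foreign official creditors 77.0.)

-414.2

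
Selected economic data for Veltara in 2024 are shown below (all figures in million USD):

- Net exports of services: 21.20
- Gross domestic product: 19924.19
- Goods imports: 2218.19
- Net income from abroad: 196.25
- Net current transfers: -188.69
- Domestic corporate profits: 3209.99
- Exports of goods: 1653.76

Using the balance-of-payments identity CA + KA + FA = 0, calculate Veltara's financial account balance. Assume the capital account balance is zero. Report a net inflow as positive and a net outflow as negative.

Goods balance = 1653.76 - 2218.19 = -564.43
Services balance = 21.20
Trade balance (goods + services) = -564.43 + 21.20 = -543.23
Net primary income = 196.25
Net secondary income = -188.69
Current account = -543.23 + 196.25 + (-188.69) = -535.67
Financial account = -(-535.67) = 535.67

535.67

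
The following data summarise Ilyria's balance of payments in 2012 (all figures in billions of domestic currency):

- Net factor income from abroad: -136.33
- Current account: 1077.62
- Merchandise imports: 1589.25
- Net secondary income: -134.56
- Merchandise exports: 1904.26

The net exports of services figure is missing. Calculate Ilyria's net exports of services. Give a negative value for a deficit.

1033.50

Current account = goods balance + services balance + net primary income + net secondary income
Sum of the known components = 44.12
Net exports of services = CA - (known components) = 1077.62 - 44.12 = 1033.50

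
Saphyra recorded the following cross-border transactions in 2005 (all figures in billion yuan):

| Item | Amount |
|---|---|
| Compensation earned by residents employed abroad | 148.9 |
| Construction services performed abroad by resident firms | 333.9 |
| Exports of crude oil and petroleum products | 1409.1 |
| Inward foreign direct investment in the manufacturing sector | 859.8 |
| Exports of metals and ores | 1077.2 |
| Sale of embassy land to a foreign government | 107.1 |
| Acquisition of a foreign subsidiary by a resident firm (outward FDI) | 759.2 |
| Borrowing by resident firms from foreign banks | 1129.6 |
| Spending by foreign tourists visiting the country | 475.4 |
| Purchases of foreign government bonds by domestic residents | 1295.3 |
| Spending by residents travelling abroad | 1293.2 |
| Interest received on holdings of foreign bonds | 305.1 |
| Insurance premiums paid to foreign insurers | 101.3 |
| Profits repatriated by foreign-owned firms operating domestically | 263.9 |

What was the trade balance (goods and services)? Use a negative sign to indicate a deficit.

1901.1

Goods: 1077.2 + 1409.1 = 2486.3
Services: -101.3 - 1293.2 + 333.9 + 475.4 = -585.2
Trade balance = 2486.3 + (-585.2) = 1901.1
(Excluded from the trade balance — primary income: compensation earned by residents employed abroad 148.9, interest received on holdings of foreign bonds 305.1, profits repatriated by foreign-owned firms operating domestically 263.9; financial account: inward foreign direct investment in the manufacturing sector 859.8, acquisition of a foreign subsidiary by a resident firm (outward FDI) 759.2, borrowing by resident firms from foreign banks 1129.6, purchases of foreign government bonds by domestic residents 1295.3; capital account: sale of embassy land to a foreign government 107.1.)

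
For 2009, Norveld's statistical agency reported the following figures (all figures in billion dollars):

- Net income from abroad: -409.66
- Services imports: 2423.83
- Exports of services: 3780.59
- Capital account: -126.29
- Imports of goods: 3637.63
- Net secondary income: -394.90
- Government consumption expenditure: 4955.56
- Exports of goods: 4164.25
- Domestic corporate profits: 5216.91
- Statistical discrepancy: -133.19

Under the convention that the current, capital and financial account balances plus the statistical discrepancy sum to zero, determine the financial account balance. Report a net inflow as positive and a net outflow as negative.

-819.34

Goods balance = 4164.25 - 3637.63 = 526.62
Services balance = 3780.59 - 2423.83 = 1356.76
Trade balance (goods + services) = 526.62 + 1356.76 = 1883.38
Net primary income = -409.66
Net secondary income = -394.90
Current account = 1883.38 + (-409.66) + (-394.90) = 1078.82
Financial account = -(1078.82 + (-126.29) + (-133.19)) = -819.34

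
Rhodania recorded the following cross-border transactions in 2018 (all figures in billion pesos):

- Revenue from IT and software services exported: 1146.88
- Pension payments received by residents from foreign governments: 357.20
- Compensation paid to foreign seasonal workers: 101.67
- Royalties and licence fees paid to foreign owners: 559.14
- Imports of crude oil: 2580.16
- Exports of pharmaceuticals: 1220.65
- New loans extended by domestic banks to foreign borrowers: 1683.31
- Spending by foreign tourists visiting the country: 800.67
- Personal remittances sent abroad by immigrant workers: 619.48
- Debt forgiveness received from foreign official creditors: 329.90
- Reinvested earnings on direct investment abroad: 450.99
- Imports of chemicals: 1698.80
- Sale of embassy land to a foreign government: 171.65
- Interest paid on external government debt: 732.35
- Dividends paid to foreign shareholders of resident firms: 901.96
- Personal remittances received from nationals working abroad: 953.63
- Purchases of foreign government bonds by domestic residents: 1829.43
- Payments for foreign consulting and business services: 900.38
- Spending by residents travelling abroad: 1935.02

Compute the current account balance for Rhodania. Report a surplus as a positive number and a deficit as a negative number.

-5098.94

Goods: 1220.65 - 1698.80 - 2580.16 = -3058.31
Services: -1935.02 + 800.67 + 1146.88 - 900.38 - 559.14 = -1446.99
Primary income: -901.96 + 450.99 - 732.35 - 101.67 = -1284.99
Secondary income: 953.63 + 357.20 - 619.48 = 691.35
Current account = (-3058.31) + (-1446.99) + (-1284.99) + 691.35 = -5098.94
(Excluded from the current account — financial account: new loans extended by domestic banks to foreign borrowers 1683.31, purchases of foreign government bonds by domestic residents 1829.43; capital account: debt forgiveness received from foreign official creditors 329.90, sale of embassy land to a foreign government 171.65.)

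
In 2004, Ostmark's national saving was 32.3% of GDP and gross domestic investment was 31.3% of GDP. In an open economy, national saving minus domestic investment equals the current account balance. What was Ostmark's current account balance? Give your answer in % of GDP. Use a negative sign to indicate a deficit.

CA = S - I = 32.3 - 31.3 = 1.0

1.0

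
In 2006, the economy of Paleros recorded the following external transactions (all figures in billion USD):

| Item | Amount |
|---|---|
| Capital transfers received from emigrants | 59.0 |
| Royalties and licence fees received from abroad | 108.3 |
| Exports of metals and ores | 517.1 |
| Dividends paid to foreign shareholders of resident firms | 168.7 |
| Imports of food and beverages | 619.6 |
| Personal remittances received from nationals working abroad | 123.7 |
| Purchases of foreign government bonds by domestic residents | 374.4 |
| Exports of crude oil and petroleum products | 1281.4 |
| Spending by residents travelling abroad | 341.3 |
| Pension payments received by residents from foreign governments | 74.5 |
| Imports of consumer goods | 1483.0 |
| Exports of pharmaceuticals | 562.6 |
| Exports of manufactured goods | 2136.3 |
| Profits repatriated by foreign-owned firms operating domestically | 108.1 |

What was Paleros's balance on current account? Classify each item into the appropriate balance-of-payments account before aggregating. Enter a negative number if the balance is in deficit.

Goods: 562.6 + 2136.3 + 1281.4 - 1483.0 + 517.1 - 619.6 = 2394.8
Services: 108.3 - 341.3 = -233.0
Primary income: -108.1 - 168.7 = -276.8
Secondary income: 74.5 + 123.7 = 198.2
Current account = 2394.8 + (-233.0) + (-276.8) + 198.2 = 2083.2
(Excluded from the current account — capital account: capital transfers received from emigrants 59.0; financial account: purchases of foreign government bonds by domestic residents 374.4.)

2083.2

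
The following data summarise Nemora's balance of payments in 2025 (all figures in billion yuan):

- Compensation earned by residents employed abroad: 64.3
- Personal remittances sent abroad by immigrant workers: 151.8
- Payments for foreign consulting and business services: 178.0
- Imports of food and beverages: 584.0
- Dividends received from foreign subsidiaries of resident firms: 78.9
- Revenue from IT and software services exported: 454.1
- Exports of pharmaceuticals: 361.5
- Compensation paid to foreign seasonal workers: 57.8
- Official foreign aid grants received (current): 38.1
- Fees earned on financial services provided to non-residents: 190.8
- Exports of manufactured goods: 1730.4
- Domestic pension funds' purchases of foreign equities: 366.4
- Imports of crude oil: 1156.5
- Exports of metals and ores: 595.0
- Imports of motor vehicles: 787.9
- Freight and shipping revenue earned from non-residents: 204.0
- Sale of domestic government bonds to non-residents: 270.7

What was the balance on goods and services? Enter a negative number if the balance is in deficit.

829.4

Goods: -1156.5 - 787.9 - 584.0 + 361.5 + 595.0 + 1730.4 = 158.5
Services: -178.0 + 454.1 + 204.0 + 190.8 = 670.9
Trade balance = 158.5 + 670.9 = 829.4
(Excluded from the trade balance — primary income: compensation earned by residents employed abroad 64.3, dividends received from foreign subsidiaries of resident firms 78.9, compensation paid to foreign seasonal workers 57.8; secondary income: personal remittances sent abroad by immigrant workers 151.8, official foreign aid grants received (current) 38.1; financial account: domestic pension funds' purchases of foreign equities 366.4, sale of domestic government bonds to non-residents 270.7.)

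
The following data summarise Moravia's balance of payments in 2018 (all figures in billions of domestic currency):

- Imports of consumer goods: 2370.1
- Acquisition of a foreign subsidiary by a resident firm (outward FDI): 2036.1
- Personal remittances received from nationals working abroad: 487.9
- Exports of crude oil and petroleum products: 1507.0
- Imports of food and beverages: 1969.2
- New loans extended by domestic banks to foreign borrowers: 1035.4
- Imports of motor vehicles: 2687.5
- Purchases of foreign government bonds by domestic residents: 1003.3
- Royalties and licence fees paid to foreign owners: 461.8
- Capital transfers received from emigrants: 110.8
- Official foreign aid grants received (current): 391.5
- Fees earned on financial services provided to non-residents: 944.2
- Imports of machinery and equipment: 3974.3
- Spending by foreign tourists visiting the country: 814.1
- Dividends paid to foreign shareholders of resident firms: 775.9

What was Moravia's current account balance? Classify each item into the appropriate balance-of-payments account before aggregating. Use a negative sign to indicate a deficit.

Goods: -2687.5 - 3974.3 + 1507.0 - 2370.1 - 1969.2 = -9494.1
Services: 944.2 + 814.1 - 461.8 = 1296.5
Primary income: -775.9
Secondary income: 487.9 + 391.5 = 879.4
Current account = (-9494.1) + 1296.5 + (-775.9) + 879.4 = -8094.1
(Excluded from the current account — financial account: acquisition of a foreign subsidiary by a resident firm (outward FDI) 2036.1, new loans extended by domestic banks to foreign borrowers 1035.4, purchases of foreign government bonds by domestic residents 1003.3; capital account: capital transfers received from emigrants 110.8.)

-8094.1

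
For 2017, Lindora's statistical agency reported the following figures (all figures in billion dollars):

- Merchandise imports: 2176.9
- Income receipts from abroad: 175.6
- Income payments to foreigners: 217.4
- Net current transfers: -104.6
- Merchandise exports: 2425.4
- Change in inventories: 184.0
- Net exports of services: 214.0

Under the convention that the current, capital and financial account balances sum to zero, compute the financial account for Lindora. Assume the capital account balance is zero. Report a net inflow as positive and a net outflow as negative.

Goods balance = 2425.4 - 2176.9 = 248.5
Services balance = 214.0
Trade balance (goods + services) = 248.5 + 214.0 = 462.5
Net primary income = 175.6 - 217.4 = -41.8
Net secondary income = -104.6
Current account = 462.5 + (-41.8) + (-104.6) = 316.1
Financial account = -(316.1) = -316.1

-316.1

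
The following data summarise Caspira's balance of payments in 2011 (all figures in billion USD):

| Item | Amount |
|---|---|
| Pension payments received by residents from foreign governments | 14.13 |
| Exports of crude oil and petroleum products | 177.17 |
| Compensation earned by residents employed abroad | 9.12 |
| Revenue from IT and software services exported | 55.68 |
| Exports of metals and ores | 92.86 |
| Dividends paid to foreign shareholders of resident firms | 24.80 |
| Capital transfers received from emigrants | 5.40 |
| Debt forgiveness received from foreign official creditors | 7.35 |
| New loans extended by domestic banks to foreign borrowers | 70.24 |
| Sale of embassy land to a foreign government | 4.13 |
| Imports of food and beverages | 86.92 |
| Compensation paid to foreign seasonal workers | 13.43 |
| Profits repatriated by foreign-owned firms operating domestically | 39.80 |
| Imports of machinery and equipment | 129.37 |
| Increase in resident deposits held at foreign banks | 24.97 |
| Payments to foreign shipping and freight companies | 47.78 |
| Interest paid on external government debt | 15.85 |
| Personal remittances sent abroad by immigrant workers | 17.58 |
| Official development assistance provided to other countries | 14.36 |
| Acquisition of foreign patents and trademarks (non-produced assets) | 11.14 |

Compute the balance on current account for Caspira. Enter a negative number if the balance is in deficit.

Goods: 92.86 - 86.92 + 177.17 - 129.37 = 53.74
Services: -47.78 + 55.68 = 7.90
Primary income: 9.12 - 24.80 - 13.43 - 15.85 - 39.80 = -84.76
Secondary income: -17.58 - 14.36 + 14.13 = -17.81
Current account = 53.74 + 7.90 + (-84.76) + (-17.81) = -40.93
(Excluded from the current account — capital account: capital transfers received from emigrants 5.40, debt forgiveness received from foreign official creditors 7.35, sale of embassy land to a foreign government 4.13, acquisition of foreign patents and trademarks (non-produced assets) 11.14; financial account: new loans extended by domestic banks to foreign borrowers 70.24, increase in resident deposits held at foreign banks 24.97.)

-40.93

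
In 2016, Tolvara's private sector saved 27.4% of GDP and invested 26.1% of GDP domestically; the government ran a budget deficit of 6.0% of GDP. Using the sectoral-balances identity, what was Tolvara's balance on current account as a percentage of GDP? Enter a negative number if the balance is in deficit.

-4.7

By the sectoral-balances identity, CA = (S_private - I) + (T - G).
Private balance = 27.4 - 26.1 = 1.3
Government balance (T - G) = -6.0
CA = 1.3 + (-6.0) = -4.7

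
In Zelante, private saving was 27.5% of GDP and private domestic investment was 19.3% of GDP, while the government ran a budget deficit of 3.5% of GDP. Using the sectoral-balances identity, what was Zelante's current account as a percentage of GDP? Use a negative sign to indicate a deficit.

4.7

By the sectoral-balances identity, CA = (S_private - I) + (T - G).
Private balance = 27.5 - 19.3 = 8.2
Government balance (T - G) = -3.5
CA = 8.2 + (-3.5) = 4.7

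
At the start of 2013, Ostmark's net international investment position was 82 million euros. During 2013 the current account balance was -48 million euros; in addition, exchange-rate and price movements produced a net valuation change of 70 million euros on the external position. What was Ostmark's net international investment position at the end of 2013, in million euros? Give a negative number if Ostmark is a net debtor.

104

Change in NIIP = current account + net valuation change = -48 + 70 = 22
End-of-year NIIP = 82 + 22 = 104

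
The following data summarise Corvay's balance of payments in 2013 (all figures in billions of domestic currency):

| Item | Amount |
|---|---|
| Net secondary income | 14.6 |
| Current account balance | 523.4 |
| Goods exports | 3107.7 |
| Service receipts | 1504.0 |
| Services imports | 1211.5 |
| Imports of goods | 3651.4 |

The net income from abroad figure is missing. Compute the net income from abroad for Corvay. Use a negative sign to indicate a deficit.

Current account = goods balance + services balance + net primary income + net secondary income
Sum of the known components = -236.6
Net income from abroad = CA - (known components) = 523.4 - (-236.6) = 760.0

760.0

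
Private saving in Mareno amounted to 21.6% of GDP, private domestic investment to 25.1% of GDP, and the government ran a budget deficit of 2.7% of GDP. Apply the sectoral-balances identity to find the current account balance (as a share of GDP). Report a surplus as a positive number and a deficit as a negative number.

-6.2

By the sectoral-balances identity, CA = (S_private - I) + (T - G).
Private balance = 21.6 - 25.1 = -3.5
Government balance (T - G) = -2.7
CA = -3.5 + (-2.7) = -6.2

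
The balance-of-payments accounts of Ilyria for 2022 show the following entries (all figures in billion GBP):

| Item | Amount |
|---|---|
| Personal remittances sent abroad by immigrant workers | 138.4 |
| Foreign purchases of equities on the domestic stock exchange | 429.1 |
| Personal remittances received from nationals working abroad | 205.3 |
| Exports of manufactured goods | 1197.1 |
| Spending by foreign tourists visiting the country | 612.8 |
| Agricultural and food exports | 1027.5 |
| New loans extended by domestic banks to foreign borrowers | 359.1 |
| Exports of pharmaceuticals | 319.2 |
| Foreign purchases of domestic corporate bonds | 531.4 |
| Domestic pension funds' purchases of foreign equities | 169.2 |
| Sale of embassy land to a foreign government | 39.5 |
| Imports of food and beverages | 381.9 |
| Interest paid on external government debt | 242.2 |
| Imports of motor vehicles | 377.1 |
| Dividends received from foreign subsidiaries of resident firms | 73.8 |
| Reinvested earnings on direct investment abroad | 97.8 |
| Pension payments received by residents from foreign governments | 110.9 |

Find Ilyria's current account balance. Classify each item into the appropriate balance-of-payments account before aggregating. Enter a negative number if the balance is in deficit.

Goods: 1197.1 - 377.1 + 319.2 - 381.9 + 1027.5 = 1784.8
Services: 612.8
Primary income: 97.8 + 73.8 - 242.2 = -70.6
Secondary income: -138.4 + 110.9 + 205.3 = 177.8
Current account = 1784.8 + 612.8 + (-70.6) + 177.8 = 2504.8
(Excluded from the current account — financial account: foreign purchases of equities on the domestic stock exchange 429.1, new loans extended by domestic banks to foreign borrowers 359.1, foreign purchases of domestic corporate bonds 531.4, domestic pension funds' purchases of foreign equities 169.2; capital account: sale of embassy land to a foreign government 39.5.)

2504.8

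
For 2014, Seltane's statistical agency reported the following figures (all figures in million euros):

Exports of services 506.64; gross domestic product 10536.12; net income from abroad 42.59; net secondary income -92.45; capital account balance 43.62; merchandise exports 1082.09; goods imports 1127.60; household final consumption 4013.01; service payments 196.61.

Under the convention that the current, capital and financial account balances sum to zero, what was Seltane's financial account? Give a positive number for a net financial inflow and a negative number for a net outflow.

Goods balance = 1082.09 - 1127.60 = -45.51
Services balance = 506.64 - 196.61 = 310.03
Trade balance (goods + services) = -45.51 + 310.03 = 264.52
Net primary income = 42.59
Net secondary income = -92.45
Current account = 264.52 + 42.59 + (-92.45) = 214.66
Financial account = -(214.66 + 43.62) = -258.28

-258.28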